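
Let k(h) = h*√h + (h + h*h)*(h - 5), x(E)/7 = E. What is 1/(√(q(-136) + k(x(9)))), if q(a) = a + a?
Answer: (233584 + 189*√7)^(-½) ≈ 0.0020669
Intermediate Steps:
x(E) = 7*E
q(a) = 2*a
k(h) = h^(3/2) + (-5 + h)*(h + h²) (k(h) = h^(3/2) + (h + h²)*(-5 + h) = h^(3/2) + (-5 + h)*(h + h²))
1/(√(q(-136) + k(x(9)))) = 1/(√(2*(-136) + ((7*9)³ + (7*9)^(3/2) - 35*9 - 4*(7*9)²))) = 1/(√(-272 + (63³ + 63^(3/2) - 5*63 - 4*63²))) = 1/(√(-272 + (250047 + 189*√7 - 315 - 4*3969))) = 1/(√(-272 + (250047 + 189*√7 - 315 - 15876))) = 1/(√(-272 + (233856 + 189*√7))) = 1/(√(233584 + 189*√7)) = (233584 + 189*√7)^(-½)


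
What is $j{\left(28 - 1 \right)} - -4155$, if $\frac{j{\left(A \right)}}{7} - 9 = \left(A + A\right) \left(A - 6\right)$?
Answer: $12156$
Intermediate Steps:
$j{\left(A \right)} = 63 + 14 A \left(-6 + A\right)$ ($j{\left(A \right)} = 63 + 7 \left(A + A\right) \left(A - 6\right) = 63 + 7 \cdot 2 A \left(-6 + A\right) = 63 + 14 A \left(-6 + A\right)$)
$j{\left(28 - 1 \right)} - -4155 = \left(63 - 84 \left(28 - 1\right) + 14 \left(28 - 1\right)^{2}\right) - -4155 = \left(63 - 84 \left(28 - 1\right) + 14 \left(28 - 1\right)^{2}\right) + 4155 = \left(63 - 2268 + 14 \cdot 27^{2}\right) + 4155 = \left(63 - 2268 + 14 \cdot 729\right) + 4155 = \left(63 - 2268 + 10206\right) + 4155 = 8001 + 4155 = 12156$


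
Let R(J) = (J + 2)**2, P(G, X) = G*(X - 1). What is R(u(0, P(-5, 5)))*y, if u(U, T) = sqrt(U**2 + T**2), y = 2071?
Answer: 1002364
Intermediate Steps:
P(G, X) = G*(-1 + X)
u(U, T) = sqrt(T**2 + U**2)
R(J) = (2 + J)**2
R(u(0, P(-5, 5)))*y = (2 + sqrt((-5*(-1 + 5))**2 + 0**2))**2*2071 = (2 + sqrt((-5*4)**2 + 0))**2*2071 = (2 + sqrt((-20)**2 + 0))**2*2071 = (2 + sqrt(400 + 0))**2*2071 = (2 + sqrt(400))**2*2071 = (2 + 20)**2*2071 = 22**2*2071 = 484*2071 = 1002364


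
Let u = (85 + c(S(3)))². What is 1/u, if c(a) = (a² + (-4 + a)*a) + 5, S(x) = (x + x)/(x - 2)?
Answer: 1/19044 ≈ 5.2510e-5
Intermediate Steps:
S(x) = 2*x/(-2 + x) (S(x) = (2*x)/(-2 + x) = 2*x/(-2 + x))
c(a) = 5 + a² + a*(-4 + a) (c(a) = (a² + a*(-4 + a)) + 5 = 5 + a² + a*(-4 + a))
u = 19044 (u = (85 + (5 - 8*3/(-2 + 3) + 2*(2*3/(-2 + 3))²))² = (85 + (5 - 8*3/1 + 2*(2*3/1)²))² = (85 + (5 - 8*3 + 2*(2*3*1)²))² = (85 + (5 - 4*6 + 2*6²))² = (85 + (5 - 24 + 2*36))² = (85 + (5 - 24 + 72))² = (85 + 53)² = 138² = 19044)
1/u = 1/19044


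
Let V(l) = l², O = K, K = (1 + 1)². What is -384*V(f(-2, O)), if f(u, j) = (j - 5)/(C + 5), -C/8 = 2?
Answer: -384/121 ≈ -3.1736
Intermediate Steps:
C = -16 (C = -8*2 = -16)
K = 4 (K = 2² = 4)
O = 4
f(u, j) = 5/11 - j/11 (f(u, j) = (j - 5)/(-16 + 5) = (-5 + j)/(-11) = (-5 + j)*(-1/11) = 5/11 - j/11)
-384*V(f(-2, O)) = -384*(5/11 - 1/11*4)² = -384*(5/11 - 4/11)² = -384*(1/11)² = -384*1/121 = -384/121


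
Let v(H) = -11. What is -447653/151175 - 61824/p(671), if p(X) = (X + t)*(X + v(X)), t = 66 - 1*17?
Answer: -46264781/14966325 ≈ -3.0913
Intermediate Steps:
t = 49 (t = 66 - 17 = 49)
p(X) = (-11 + X)*(49 + X) (p(X) = (X + 49)*(X - 11) = (49 + X)*(-11 + X) = (-11 + X)*(49 + X))
-447653/151175 - 61824/p(671) = -447653/151175 - 61824/(-539 + 671² + 38*671) = -447653*1/151175 - 61824/(-539 + 450241 + 25498) = -447653/151175 - 61824/475200 = -447653/151175 - 61824*1/475200 = -447653/151175 - 322/2475 = -46264781/14966325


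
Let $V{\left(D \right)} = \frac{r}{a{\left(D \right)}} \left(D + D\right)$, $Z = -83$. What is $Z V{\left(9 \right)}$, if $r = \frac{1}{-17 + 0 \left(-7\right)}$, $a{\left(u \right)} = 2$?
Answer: $\frac{747}{17} \approx 43.941$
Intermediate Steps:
$r = - \frac{1}{17}$ ($r = \frac{1}{-17 + 0} = \frac{1}{-17} = - \frac{1}{17} \approx -0.058824$)
$V{\left(D \right)} = - \frac{D}{17}$ ($V{\left(D \right)} = - \frac{1}{17 \cdot 2} \left(D + D\right) = \left(- \frac{1}{17}\right) \frac{1}{2} \cdot 2 D = - \frac{2 D}{34} = - \frac{D}{17}$)
$Z V{\left(9 \right)} = - 83 \left(\left(- \frac{1}{17}\right) 9\right) = \left(-83\right) \left(- \frac{9}{17}\right) = \frac{747}{17}$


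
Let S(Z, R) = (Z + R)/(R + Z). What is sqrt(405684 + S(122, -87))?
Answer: sqrt(405685) ≈ 636.93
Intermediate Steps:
S(Z, R) = 1 (S(Z, R) = (R + Z)/(R + Z) = 1)
sqrt(405684 + S(122, -87)) = sqrt(405684 + 1) = sqrt(405685)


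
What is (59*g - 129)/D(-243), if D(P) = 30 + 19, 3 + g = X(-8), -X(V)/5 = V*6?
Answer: 13854/49 ≈ 282.73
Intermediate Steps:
X(V) = -30*V (X(V) = -5*V*6 = -30*V)
g = 237 (g = -3 - 30*(-8) = -3 + 240 = 237)
D(P) = 49
(59*g - 129)/D(-243) = (59*237 - 129)/49 = (13983 - 129)*(1/49) = 13854*(1/49) = 13854/49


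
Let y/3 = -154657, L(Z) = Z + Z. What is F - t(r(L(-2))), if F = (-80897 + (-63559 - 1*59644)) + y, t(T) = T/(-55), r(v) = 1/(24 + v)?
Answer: -734878099/1100 ≈ -6.6807e+5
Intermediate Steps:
L(Z) = 2*Z
y = -463971 (y = 3*(-154657) = -463971)
t(T) = -T/55 (t(T) = T*(-1/55) = -T/55)
F = -668071 (F = (-80897 + (-63559 - 1*59644)) - 463971 = (-80897 + (-63559 - 59644)) - 463971 = (-80897 - 123203) - 463971 = -204100 - 463971 = -668071)
F - t(r(L(-2))) = -668071 - (-1)/(55*(24 + 2*(-2))) = -668071 - (-1)/(55*(24 - 4)) = -668071 - (-1)/(55*20) = -668071 - 1*(-1/1100) = -668071 + 1/1100 = -734878099/1100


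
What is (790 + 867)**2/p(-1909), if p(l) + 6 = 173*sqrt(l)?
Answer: -16473894/57134497 - 474997277*I*sqrt(1909)/57134497 ≈ -0.28834 - 363.24*I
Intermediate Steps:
p(l) = -6 + 173*sqrt(l)
(790 + 867)**2/p(-1909) = (790 + 867)**2/(-6 + 173*sqrt(-1909)) = 1657**2/(-6 + 173*(I*sqrt(1909))) = 2745649/(-6 + 173*I*sqrt(1909))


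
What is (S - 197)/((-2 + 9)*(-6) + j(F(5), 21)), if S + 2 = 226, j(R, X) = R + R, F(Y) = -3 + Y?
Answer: -27/38 ≈ -0.71053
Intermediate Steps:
j(R, X) = 2*R
S = 224 (S = -2 + 226 = 224)
(S - 197)/((-2 + 9)*(-6) + j(F(5), 21)) = (224 - 197)/((-2 + 9)*(-6) + 2*(-3 + 5)) = 27/(7*(-6) + 2*2) = 27/(-42 + 4) = 27/(-38) = 27*(-1/38) = -27/38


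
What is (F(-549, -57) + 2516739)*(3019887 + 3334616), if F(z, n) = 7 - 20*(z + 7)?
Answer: 16061552819758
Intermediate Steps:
F(z, n) = -133 - 20*z (F(z, n) = 7 - 20*(7 + z) = 7 + (-140 - 20*z) = -133 - 20*z)
(F(-549, -57) + 2516739)*(3019887 + 3334616) = ((-133 - 20*(-549)) + 2516739)*(3019887 + 3334616) = ((-133 + 10980) + 2516739)*6354503 = (10847 + 2516739)*6354503 = 2527586*6354503 = 16061552819758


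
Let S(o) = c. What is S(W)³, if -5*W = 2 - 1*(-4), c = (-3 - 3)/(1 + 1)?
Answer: -27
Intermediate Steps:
c = -3 (c = -6/2 = -6*½ = -3)
W = -6/5 (W = -(2 - 1*(-4))/5 = -(2 + 4)/5 = -⅕*6 = -6/5 ≈ -1.2000)
S(o) = -3
S(W)³ = (-3)³ = -27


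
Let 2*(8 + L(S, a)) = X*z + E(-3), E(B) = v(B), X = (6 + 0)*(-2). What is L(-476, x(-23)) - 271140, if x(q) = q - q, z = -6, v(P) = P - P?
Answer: -271112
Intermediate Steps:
v(P) = 0
X = -12 (X = 6*(-2) = -12)
E(B) = 0
x(q) = 0
L(S, a) = 28 (L(S, a) = -8 + (-12*(-6) + 0)/2 = -8 + (72 + 0)/2 = -8 + (½)*72 = -8 + 36 = 28)
L(-476, x(-23)) - 271140 = 28 - 271140 = -271112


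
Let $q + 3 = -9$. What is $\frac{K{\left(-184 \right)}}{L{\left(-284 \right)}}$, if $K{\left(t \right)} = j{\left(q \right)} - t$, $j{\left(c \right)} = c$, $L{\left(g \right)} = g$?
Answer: $- \frac{43}{71} \approx -0.60563$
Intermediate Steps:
$q = -12$ ($q = -3 - 9 = -12$)
$K{\left(t \right)} = -12 - t$
$\frac{K{\left(-184 \right)}}{L{\left(-284 \right)}} = \frac{-12 - -184}{-284} = \left(-12 + 184\right) \left(- \frac{1}{284}\right) = 172 \left(- \frac{1}{284}\right) = - \frac{43}{71}$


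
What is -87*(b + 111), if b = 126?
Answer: -20619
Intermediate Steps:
-87*(b + 111) = -87*(126 + 111) = -87*237 = -20619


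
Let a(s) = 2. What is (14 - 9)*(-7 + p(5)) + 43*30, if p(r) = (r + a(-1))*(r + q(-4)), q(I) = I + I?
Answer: 1150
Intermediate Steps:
q(I) = 2*I
p(r) = (-8 + r)*(2 + r) (p(r) = (r + 2)*(r + 2*(-4)) = (2 + r)*(r - 8) = (2 + r)*(-8 + r) = (-8 + r)*(2 + r))
(14 - 9)*(-7 + p(5)) + 43*30 = (14 - 9)*(-7 + (-16 + 5² - 6*5)) + 43*30 = 5*(-7 + (-16 + 25 - 30)) + 1290 = 5*(-7 - 21) + 1290 = 5*(-28) + 1290 = -140 + 1290 = 1150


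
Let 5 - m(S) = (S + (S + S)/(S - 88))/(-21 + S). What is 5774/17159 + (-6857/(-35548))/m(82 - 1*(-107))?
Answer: 183506214920/474707698729 ≈ 0.38657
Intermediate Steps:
m(S) = 5 - (S + 2*S/(-88 + S))/(-21 + S) (m(S) = 5 - (S + (S + S)/(S - 88))/(-21 + S) = 5 - (S + (2*S)/(-88 + S))/(-21 + S) = 5 - (S + 2*S/(-88 + S))/(-21 + S))
5774/17159 + (-6857/(-35548))/m(82 - 1*(-107)) = 5774/17159 + (-6857/(-35548))/(((9240 - 459*(82 - 1*(-107)) + 4*(82 - 1*(-107))²)/(1848 + (82 - 1*(-107))² - 109*(82 - 1*(-107))))) = 5774*(1/17159) + (-6857*(-1/35548))/(((9240 - 459*(82 + 107) + 4*(82 + 107)²)/(1848 + (82 + 107)² - 109*(82 + 107)))) = 5774/17159 + 6857/(35548*(((9240 - 459*189 + 4*189²)/(1848 + 189² - 109*189)))) = 5774/17159 + 6857/(35548*(((9240 - 86751 + 4*35721)/(1848 + 35721 - 20601)))) = 5774/17159 + 6857/(35548*(((9240 - 86751 + 142884)/16968))) = 5774/17159 + 6857/(35548*(((1/16968)*65373))) = 5774/17159 + 6857/(35548*(3113/808)) = 5774/17159 + (6857/35548)*(808/3113) = 5774/17159 + 1385114/27665231 = 183506214920/474707698729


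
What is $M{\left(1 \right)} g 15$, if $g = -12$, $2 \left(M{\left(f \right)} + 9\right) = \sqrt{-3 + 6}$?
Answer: $1620 - 90 \sqrt{3} \approx 1464.1$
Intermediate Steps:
$M{\left(f \right)} = -9 + \frac{\sqrt{3}}{2}$ ($M{\left(f \right)} = -9 + \frac{\sqrt{-3 + 6}}{2} = -9 + \frac{\sqrt{3}}{2}$)
$M{\left(1 \right)} g 15 = \left(-9 + \frac{\sqrt{3}}{2}\right) \left(-12\right) 15 = \left(108 - 6 \sqrt{3}\right) 15 = 1620 - 90 \sqrt{3}$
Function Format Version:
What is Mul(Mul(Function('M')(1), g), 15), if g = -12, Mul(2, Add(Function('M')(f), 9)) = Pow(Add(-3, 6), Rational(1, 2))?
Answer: Add(1620, Mul(-90, Pow(3, Rational(1, 2)))) ≈ 1464.1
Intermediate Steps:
Function('M')(f) = Add(-9, Mul(Rational(1, 2), Pow(3, Rational(1, 2)))) (Function('M')(f) = Add(-9, Mul(Rational(1, 2), Pow(Add(-3, 6), Rational(1, 2)))) = Add(-9, Mul(Rational(1, 2), Pow(3, Rational(1, 2)))))
Mul(Mul(Function('M')(1), g), 15) = Mul(Mul(Add(-9, Mul(Rational(1, 2), Pow(3, Rational(1, 2)))), -12), 15) = Mul(Add(108, Mul(-6, Pow(3, Rational(1, 2)))), 15) = Add(1620, Mul(-90, Pow(3, Rational(1, 2))))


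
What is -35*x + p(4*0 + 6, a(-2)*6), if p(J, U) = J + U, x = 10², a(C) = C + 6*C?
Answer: -3578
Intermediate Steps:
a(C) = 7*C
x = 100
-35*x + p(4*0 + 6, a(-2)*6) = -35*100 + ((4*0 + 6) + (7*(-2))*6) = -3500 + ((0 + 6) - 14*6) = -3500 + (6 - 84) = -3500 - 78 = -3578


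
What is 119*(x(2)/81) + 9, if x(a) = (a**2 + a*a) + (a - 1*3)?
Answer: 1562/81 ≈ 19.284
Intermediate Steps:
x(a) = -3 + a + 2*a**2 (x(a) = (a**2 + a**2) + (a - 3) = 2*a**2 + (-3 + a) = -3 + a + 2*a**2)
119*(x(2)/81) + 9 = 119*((-3 + 2 + 2*2**2)/81) + 9 = 119*((-3 + 2 + 2*4)*(1/81)) + 9 = 119*((-3 + 2 + 8)*(1/81)) + 9 = 119*(7*(1/81)) + 9 = 119*(7/81) + 9 = 833/81 + 9 = 1562/81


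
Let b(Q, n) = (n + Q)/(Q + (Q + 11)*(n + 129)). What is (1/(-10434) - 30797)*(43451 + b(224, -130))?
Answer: -51185274015811/38258 ≈ -1.3379e+9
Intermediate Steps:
b(Q, n) = (Q + n)/(Q + (11 + Q)*(129 + n))
(1/(-10434) - 30797)*(43451 + b(224, -130)) = (1/(-10434) - 30797)*(43451 + (224 - 130)/(1419 + 11*(-130) + 130*224 + 224*(-130))) = (-1/10434 - 30797)*(43451 + 94/(1419 - 1430 + 29120 - 29120)) = -321335899*(43451 + 94/(-11))/10434 = -321335899*(43451 - 1/11*94)/10434 = -321335899*(43451 - 94/11)/10434 = -321335899/10434*477867/11 = -51185274015811/38258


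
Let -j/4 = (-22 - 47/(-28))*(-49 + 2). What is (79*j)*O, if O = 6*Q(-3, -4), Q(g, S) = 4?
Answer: -50704728/7 ≈ -7.2435e+6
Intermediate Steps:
j = -26743/7 (j = -4*(-22 - 47/(-28))*(-49 + 2) = -4*(-22 - 47*(-1/28))*(-47) = -4*(-22 + 47/28)*(-47) = -(-569)*(-47)/7 = -4*26743/28 = -26743/7 ≈ -3820.4)
O = 24 (O = 6*4 = 24)
(79*j)*O = (79*(-26743/7))*24 = -2112697/7*24 = -50704728/7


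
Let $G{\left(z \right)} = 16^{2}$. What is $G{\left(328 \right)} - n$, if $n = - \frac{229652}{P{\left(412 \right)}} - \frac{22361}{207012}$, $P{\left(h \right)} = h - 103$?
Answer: $\frac{21307702207}{21322236} \approx 999.32$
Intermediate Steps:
$G{\left(z \right)} = 256$
$P{\left(h \right)} = -103 + h$
$n = - \frac{15849209791}{21322236}$ ($n = - \frac{229652}{-103 + 412} - \frac{22361}{207012} = - \frac{229652}{309} - \frac{22361}{207012} = - \frac{15849209791}{21322236} \approx -743.32$)
$G{\left(328 \right)} - n = 256 - - \frac{15849209791}{21322236} = 256 + \frac{15849209791}{21322236} = \frac{21307702207}{21322236}$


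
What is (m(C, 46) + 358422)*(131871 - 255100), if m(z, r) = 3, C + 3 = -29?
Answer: -44168354325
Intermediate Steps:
C = -32 (C = -3 - 29 = -32)
(m(C, 46) + 358422)*(131871 - 255100) = (3 + 358422)*(131871 - 255100) = 358425*(-123229) = -44168354325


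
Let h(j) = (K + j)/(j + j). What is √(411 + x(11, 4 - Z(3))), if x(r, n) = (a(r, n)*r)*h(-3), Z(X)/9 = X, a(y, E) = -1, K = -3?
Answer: 20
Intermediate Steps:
h(j) = (-3 + j)/(2*j) (h(j) = (-3 + j)/(j + j) = (-3 + j)/((2*j)) = (-3 + j)*(1/(2*j)) = (-3 + j)/(2*j))
Z(X) = 9*X
x(r, n) = -r (x(r, n) = (-r)*((½)*(-3 - 3)/(-3)) = (-r)*((½)*(-⅓)*(-6)) = -r*1 = -r)
√(411 + x(11, 4 - Z(3))) = √(411 - 1*11) = √(411 - 11) = √400 = 20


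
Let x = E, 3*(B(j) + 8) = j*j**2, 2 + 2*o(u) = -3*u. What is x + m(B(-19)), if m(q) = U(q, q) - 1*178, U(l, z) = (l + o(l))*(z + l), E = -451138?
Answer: -51396235/9 ≈ -5.7107e+6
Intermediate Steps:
o(u) = -1 - 3*u/2 (o(u) = -1 + (-3*u)/2 = -1 - 3*u/2)
B(j) = -8 + j**3/3 (B(j) = -8 + (j*j**2)/3 = -8 + j**3/3)
U(l, z) = (-1 - l/2)*(l + z) (U(l, z) = (l + (-1 - 3*l/2))*(z + l) = (-1 - l/2)*(l + z))
x = -451138
m(q) = -178 - q**2 - 2*q (m(q) = (-q - q - q**2/2 - q*q/2) - 1*178 = (-q - q - q**2/2 - q**2/2) - 178 = (-q**2 - 2*q) - 178 = -178 - q**2 - 2*q)
x + m(B(-19)) = -451138 + (-178 - (-8 + (1/3)*(-19)**3)**2 - 2*(-8 + (1/3)*(-19)**3)) = -451138 + (-178 - (-8 + (1/3)*(-6859))**2 - 2*(-8 + (1/3)*(-6859))) = -451138 + (-178 - (-8 - 6859/3)**2 - 2*(-8 - 6859/3)) = -451138 + (-178 - (-6883/3)**2 - 2*(-6883/3)) = -451138 + (-178 - 1*47375689/9 + 13766/3) = -451138 + (-178 - 47375689/9 + 13766/3) = -451138 - 47335993/9 = -51396235/9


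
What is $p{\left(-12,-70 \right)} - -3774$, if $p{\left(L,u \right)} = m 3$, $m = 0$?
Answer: $3774$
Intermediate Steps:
$p{\left(L,u \right)} = 0$ ($p{\left(L,u \right)} = 0 \cdot 3 = 0$)
$p{\left(-12,-70 \right)} - -3774 = 0 - -3774 = 0 + 3774 = 3774$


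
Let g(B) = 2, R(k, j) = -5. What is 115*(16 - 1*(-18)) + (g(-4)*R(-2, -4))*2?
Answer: 3890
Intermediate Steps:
115*(16 - 1*(-18)) + (g(-4)*R(-2, -4))*2 = 115*(16 - 1*(-18)) + (2*(-5))*2 = 115*(16 + 18) - 10*2 = 115*34 - 20 = 3910 - 20 = 3890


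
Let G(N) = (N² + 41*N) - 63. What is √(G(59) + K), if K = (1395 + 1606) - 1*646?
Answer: 64*√2 ≈ 90.510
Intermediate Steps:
G(N) = -63 + N² + 41*N
K = 2355 (K = 3001 - 646 = 2355)
√(G(59) + K) = √((-63 + 59² + 41*59) + 2355) = √((-63 + 3481 + 2419) + 2355) = √(5837 + 2355) = √8192 = 64*√2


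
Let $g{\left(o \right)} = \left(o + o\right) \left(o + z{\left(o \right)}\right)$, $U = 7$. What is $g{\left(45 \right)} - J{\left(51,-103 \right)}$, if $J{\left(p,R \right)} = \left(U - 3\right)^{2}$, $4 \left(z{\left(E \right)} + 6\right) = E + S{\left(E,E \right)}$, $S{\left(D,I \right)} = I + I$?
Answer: $\frac{13063}{2} \approx 6531.5$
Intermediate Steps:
$S{\left(D,I \right)} = 2 I$
$z{\left(E \right)} = -6 + \frac{3 E}{4}$ ($z{\left(E \right)} = -6 + \frac{E + 2 E}{4} = -6 + \frac{3 E}{4}$)
$J{\left(p,R \right)} = 16$ ($J{\left(p,R \right)} = \left(7 - 3\right)^{2} = 4^{2} = 16$)
$g{\left(o \right)} = 2 o \left(-6 + \frac{7 o}{4}\right)$ ($g{\left(o \right)} = \left(o + o\right) \left(o + \left(-6 + \frac{3 o}{4}\right)\right) = 2 o \left(-6 + \frac{7 o}{4}\right)$)
$g{\left(45 \right)} - J{\left(51,-103 \right)} = \frac{1}{2} \cdot 45 \left(-24 + 7 \cdot 45\right) - 16 = \frac{1}{2} \cdot 45 \left(-24 + 315\right) - 16 = \frac{1}{2} \cdot 45 \cdot 291 - 16 = \frac{13095}{2} - 16 = \frac{13063}{2}$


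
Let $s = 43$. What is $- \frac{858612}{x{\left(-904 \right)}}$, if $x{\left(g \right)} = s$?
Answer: $- \frac{858612}{43} \approx -19968.0$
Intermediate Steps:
$x{\left(g \right)} = 43$
$- \frac{858612}{x{\left(-904 \right)}} = - \frac{858612}{43}$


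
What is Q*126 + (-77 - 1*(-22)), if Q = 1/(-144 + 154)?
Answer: -212/5 ≈ -42.400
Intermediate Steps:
Q = ⅒ (Q = 1/10 = ⅒ ≈ 0.10000)
Q*126 + (-77 - 1*(-22)) = (⅒)*126 + (-77 - 1*(-22)) = 63/5 + (-77 + 22) = 63/5 - 55 = -212/5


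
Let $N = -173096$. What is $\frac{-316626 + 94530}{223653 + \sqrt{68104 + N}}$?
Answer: $- \frac{49672436688}{50020769401} + \frac{888384 i \sqrt{6562}}{50020769401} \approx -0.99304 + 0.0014387 i$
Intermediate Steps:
$\frac{-316626 + 94530}{223653 + \sqrt{68104 + N}} = \frac{-316626 + 94530}{223653 + \sqrt{68104 - 173096}} = - \frac{222096}{223653 + \sqrt{-104992}} = - \frac{222096}{223653 + 4 i \sqrt{6562}}$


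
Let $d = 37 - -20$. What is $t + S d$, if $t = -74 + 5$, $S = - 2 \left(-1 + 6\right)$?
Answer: $-639$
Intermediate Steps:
$S = -10$ ($S = \left(-2\right) 5 = -10$)
$t = -69$
$d = 57$ ($d = 37 + 20 = 57$)
$t + S d = -69 - 570 = -639$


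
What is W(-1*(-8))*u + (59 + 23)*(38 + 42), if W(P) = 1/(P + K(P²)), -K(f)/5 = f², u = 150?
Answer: 22382695/3412 ≈ 6560.0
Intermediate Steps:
K(f) = -5*f²
W(P) = 1/(P - 5*P⁴)
W(-1*(-8))*u + (59 + 23)*(38 + 42) = -1/(-(-1)*(-8) + 5*(-1*(-8))⁴)*150 + (59 + 23)*(38 + 42) = -1/(-1*8 + 5*8⁴)*150 + 82*80 = -1/(-8 + 5*4096)*150 + 6560 = -1/(-8 + 20480)*150 + 6560 = -1/20472*150 + 6560 = -25/3412 + 6560 = 22382695/3412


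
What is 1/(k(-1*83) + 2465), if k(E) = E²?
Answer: 1/9354 ≈ 0.00010691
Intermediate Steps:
1/(k(-1*83) + 2465) = 1/((-1*83)² + 2465) = 1/((-83)² + 2465) = 1/(6889 + 2465) = 1/9354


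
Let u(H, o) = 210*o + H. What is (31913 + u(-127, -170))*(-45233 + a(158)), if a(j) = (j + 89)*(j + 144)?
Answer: -114918954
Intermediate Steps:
u(H, o) = H + 210*o
a(j) = (89 + j)*(144 + j)
(31913 + u(-127, -170))*(-45233 + a(158)) = (31913 + (-127 + 210*(-170)))*(-45233 + (12816 + 158² + 233*158)) = (31913 + (-127 - 35700))*(-45233 + (12816 + 24964 + 36814)) = (31913 - 35827)*(-45233 + 74594) = -3914*29361 = -114918954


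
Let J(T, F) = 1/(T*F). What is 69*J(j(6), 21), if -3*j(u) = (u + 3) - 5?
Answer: -69/28 ≈ -2.4643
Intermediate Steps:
j(u) = 2/3 - u/3 (j(u) = -((u + 3) - 5)/3 = -((3 + u) - 5)/3 = -(-2 + u)/3 = 2/3 - u/3)
J(T, F) = 1/(F*T)
69*J(j(6), 21) = 69*(1/(21*(2/3 - 1/3*6))) = 69*(1/(21*(2/3 - 2))) = 69*(1/(21*(-4/3))) = 69*((1/21)*(-3/4)) = 69*(-1/28) = -69/28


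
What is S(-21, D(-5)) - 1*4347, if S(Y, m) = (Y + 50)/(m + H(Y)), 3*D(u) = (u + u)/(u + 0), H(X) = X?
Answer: -265254/61 ≈ -4348.4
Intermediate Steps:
D(u) = ⅔ (D(u) = ((u + u)/(u + 0))/3 = ((2*u)/u)/3 = (⅓)*2 = ⅔)
S(Y, m) = (50 + Y)/(Y + m) (S(Y, m) = (Y + 50)/(m + Y) = (50 + Y)/(Y + m))
S(-21, D(-5)) - 1*4347 = (50 - 21)/(-21 + ⅔) - 1*4347 = 29/(-61/3) - 4347 = -3/61*29 - 4347 = -87/61 - 4347 = -265254/61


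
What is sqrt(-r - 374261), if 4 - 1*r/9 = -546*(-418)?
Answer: sqrt(1679755) ≈ 1296.1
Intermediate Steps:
r = -2054016 (r = 36 - (-4914)*(-418) = 36 - 9*228228 = 36 - 2054052 = -2054016)
sqrt(-r - 374261) = sqrt(-1*(-2054016) - 374261) = sqrt(2054016 - 374261) = sqrt(1679755)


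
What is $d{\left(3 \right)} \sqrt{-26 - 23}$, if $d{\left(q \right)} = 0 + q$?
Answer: $21 i \approx 21.0 i$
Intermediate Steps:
$d{\left(q \right)} = q$
$d{\left(3 \right)} \sqrt{-26 - 23} = 3 \sqrt{-26 - 23} = 3 \sqrt{-49} = 3 \cdot 7 i = 21 i$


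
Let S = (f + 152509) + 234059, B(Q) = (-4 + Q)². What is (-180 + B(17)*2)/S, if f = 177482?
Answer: 79/282025 ≈ 0.00028012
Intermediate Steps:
S = 564050 (S = (177482 + 152509) + 234059 = 329991 + 234059 = 564050)
(-180 + B(17)*2)/S = (-180 + (-4 + 17)²*2)/564050 = (-180 + 13²*2)*(1/564050) = (-180 + 169*2)*(1/564050) = (-180 + 338)*(1/564050) = 158*(1/564050) = 79/282025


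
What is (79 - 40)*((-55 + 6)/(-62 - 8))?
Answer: 273/10 ≈ 27.300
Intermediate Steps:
(79 - 40)*((-55 + 6)/(-62 - 8)) = 39*(-49/(-70)) = 39*(-49*(-1/70)) = 39*(7/10) = 273/10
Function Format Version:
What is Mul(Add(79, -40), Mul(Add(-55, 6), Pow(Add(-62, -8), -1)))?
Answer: Rational(273, 10) ≈ 27.300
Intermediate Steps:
Mul(Add(79, -40), Mul(Add(-55, 6), Pow(Add(-62, -8), -1))) = Mul(39, Mul(-49, Pow(-70, -1))) = Mul(39, Mul(-49, Rational(-1, 70))) = Mul(39, Rational(7, 10)) = Rational(273, 10)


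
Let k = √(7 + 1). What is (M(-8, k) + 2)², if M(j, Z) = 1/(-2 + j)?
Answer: 361/100 ≈ 3.6100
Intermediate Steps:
k = 2*√2 (k = √8 = 2*√2 ≈ 2.8284)
(M(-8, k) + 2)² = (1/(-2 - 8) + 2)² = (1/(-10) + 2)² = (-⅒ + 2)² = (19/10)² = 361/100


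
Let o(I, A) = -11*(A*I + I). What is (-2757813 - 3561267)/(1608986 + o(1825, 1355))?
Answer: 3159540/12806357 ≈ 0.24672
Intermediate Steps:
o(I, A) = -11*I - 11*A*I (o(I, A) = -11*(I + A*I) = -11*I - 11*A*I)
(-2757813 - 3561267)/(1608986 + o(1825, 1355)) = (-2757813 - 3561267)/(1608986 - 11*1825*(1 + 1355)) = -6319080/(1608986 - 11*1825*1356) = -6319080/(1608986 - 27221700) = -6319080/(-25612714) = -6319080*(-1/25612714) = 3159540/12806357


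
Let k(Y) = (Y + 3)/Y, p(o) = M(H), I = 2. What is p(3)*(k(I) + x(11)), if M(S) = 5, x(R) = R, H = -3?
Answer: 135/2 ≈ 67.500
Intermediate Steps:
p(o) = 5
k(Y) = (3 + Y)/Y
p(3)*(k(I) + x(11)) = 5*((3 + 2)/2 + 11) = 5*((½)*5 + 11) = 5*(5/2 + 11) = 5*(27/2) = 135/2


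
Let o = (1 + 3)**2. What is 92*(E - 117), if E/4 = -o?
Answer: -16652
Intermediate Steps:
o = 16 (o = 4**2 = 16)
E = -64 (E = 4*(-1*16) = 4*(-16) = -64)
92*(E - 117) = 92*(-64 - 117) = 92*(-181) = -16652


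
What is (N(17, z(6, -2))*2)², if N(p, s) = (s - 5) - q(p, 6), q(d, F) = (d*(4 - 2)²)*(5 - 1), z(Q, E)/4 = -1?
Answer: 315844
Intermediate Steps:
z(Q, E) = -4 (z(Q, E) = 4*(-1) = -4)
q(d, F) = 16*d (q(d, F) = (d*2²)*4 = (d*4)*4 = (4*d)*4 = 16*d)
N(p, s) = -5 + s - 16*p (N(p, s) = (s - 5) - 16*p = (-5 + s) - 16*p = -5 + s - 16*p)
(N(17, z(6, -2))*2)² = ((-5 - 4 - 16*17)*2)² = ((-5 - 4 - 272)*2)² = (-281*2)² = (-562)² = 315844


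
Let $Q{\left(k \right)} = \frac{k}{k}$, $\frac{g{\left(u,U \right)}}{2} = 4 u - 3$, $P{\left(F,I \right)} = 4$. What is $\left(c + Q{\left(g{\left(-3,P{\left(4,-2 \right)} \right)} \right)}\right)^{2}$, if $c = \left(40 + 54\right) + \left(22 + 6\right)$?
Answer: $15129$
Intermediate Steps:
$g{\left(u,U \right)} = -6 + 8 u$ ($g{\left(u,U \right)} = 2 \left(4 u - 3\right) = 2 \left(-3 + 4 u\right) = -6 + 8 u$)
$Q{\left(k \right)} = 1$
$c = 122$ ($c = 94 + 28 = 122$)
$\left(c + Q{\left(g{\left(-3,P{\left(4,-2 \right)} \right)} \right)}\right)^{2} = \left(122 + 1\right)^{2} = 123^{2} = 15129$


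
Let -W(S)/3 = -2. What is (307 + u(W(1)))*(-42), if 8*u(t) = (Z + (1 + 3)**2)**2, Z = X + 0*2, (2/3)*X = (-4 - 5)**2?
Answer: -1794429/16 ≈ -1.1215e+5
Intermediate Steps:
X = 243/2 (X = 3*(-4 - 5)**2/2 = (3/2)*(-9)**2 = (3/2)*81 = 243/2 ≈ 121.50)
Z = 243/2 (Z = 243/2 + 0*2 = 243/2 + 0 = 243/2 ≈ 121.50)
W(S) = 6 (W(S) = -3*(-2) = 6)
u(t) = 75625/32 (u(t) = (243/2 + (1 + 3)**2)**2/8 = (243/2 + 4**2)**2/8 = (243/2 + 16)**2/8 = (275/2)**2/8 = (1/8)*(75625/4) = 75625/32)
(307 + u(W(1)))*(-42) = (307 + 75625/32)*(-42) = (85449/32)*(-42) = -1794429/16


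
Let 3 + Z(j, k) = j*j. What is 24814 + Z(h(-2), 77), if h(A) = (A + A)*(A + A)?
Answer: 25067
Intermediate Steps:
h(A) = 4*A² (h(A) = (2*A)*(2*A) = 4*A²)
Z(j, k) = -3 + j² (Z(j, k) = -3 + j*j = -3 + j²)
24814 + Z(h(-2), 77) = 24814 + (-3 + (4*(-2)²)²) = 24814 + (-3 + (4*4)²) = 24814 + (-3 + 16²) = 24814 + (-3 + 256) = 24814 + 253 = 25067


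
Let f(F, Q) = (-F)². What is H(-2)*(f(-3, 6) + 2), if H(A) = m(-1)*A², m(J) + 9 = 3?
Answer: -264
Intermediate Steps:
m(J) = -6 (m(J) = -9 + 3 = -6)
f(F, Q) = F²
H(A) = -6*A²
H(-2)*(f(-3, 6) + 2) = (-6*(-2)²)*((-3)² + 2) = (-6*4)*(9 + 2) = -24*11 = -264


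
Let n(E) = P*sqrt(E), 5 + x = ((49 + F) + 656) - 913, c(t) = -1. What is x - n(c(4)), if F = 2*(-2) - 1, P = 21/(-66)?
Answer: -218 + 7*I/22 ≈ -218.0 + 0.31818*I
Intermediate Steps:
P = -7/22 (P = 21*(-1/66) = -7/22 ≈ -0.31818)
F = -5 (F = -4 - 1 = -5)
x = -218 (x = -5 + (((49 - 5) + 656) - 913) = -5 + ((44 + 656) - 913) = -5 + (700 - 913) = -5 - 213 = -218)
n(E) = -7*sqrt(E)/22
x - n(c(4)) = -218 - (-7)*sqrt(-1)/22 = -218 - (-7)*I/22 = -218 + 7*I/22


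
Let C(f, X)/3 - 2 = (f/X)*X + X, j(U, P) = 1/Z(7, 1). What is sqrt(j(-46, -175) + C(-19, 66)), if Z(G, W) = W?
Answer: 2*sqrt(37) ≈ 12.166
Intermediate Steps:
j(U, P) = 1 (j(U, P) = 1/1 = 1)
C(f, X) = 6 + 3*X + 3*f (C(f, X) = 6 + 3*((f/X)*X + X) = 6 + 3*(f + X) = 6 + 3*(X + f) = 6 + (3*X + 3*f) = 6 + 3*X + 3*f)
sqrt(j(-46, -175) + C(-19, 66)) = sqrt(1 + (6 + 3*66 + 3*(-19))) = sqrt(1 + (6 + 198 - 57)) = sqrt(1 + 147) = sqrt(148) = 2*sqrt(37)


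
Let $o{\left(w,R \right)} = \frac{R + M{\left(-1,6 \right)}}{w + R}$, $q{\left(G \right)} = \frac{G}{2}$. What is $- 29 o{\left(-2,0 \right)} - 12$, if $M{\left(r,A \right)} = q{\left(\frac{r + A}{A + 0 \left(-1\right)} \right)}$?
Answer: $- \frac{143}{24} \approx -5.9583$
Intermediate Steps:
$q{\left(G \right)} = \frac{G}{2}$ ($q{\left(G \right)} = G \frac{1}{2} = \frac{G}{2}$)
$M{\left(r,A \right)} = \frac{A + r}{2 A}$ ($M{\left(r,A \right)} = \frac{\left(r + A\right) \frac{1}{A + 0 \left(-1\right)}}{2} = \frac{\left(A + r\right) \frac{1}{A + 0}}{2} = \frac{\left(A + r\right) \frac{1}{A}}{2} = \frac{\frac{1}{A} \left(A + r\right)}{2} = \frac{A + r}{2 A}$)
$o{\left(w,R \right)} = \frac{\frac{5}{12} + R}{R + w}$ ($o{\left(w,R \right)} = \frac{R + \frac{6 - 1}{2 \cdot 6}}{w + R} = \frac{R + \frac{1}{2} \cdot \frac{1}{6} \cdot 5}{R + w} = \frac{R + \frac{5}{12}}{R + w} = \frac{\frac{5}{12} + R}{R + w}$)
$- 29 o{\left(-2,0 \right)} - 12 = - 29 \frac{\frac{5}{12} + 0}{0 - 2} - 12 = - 29 \frac{1}{-2} \cdot \frac{5}{12} - 12 = - 29 \left(\left(- \frac{1}{2}\right) \frac{5}{12}\right) - 12 = \left(-29\right) \left(- \frac{5}{24}\right) - 12 = \frac{145}{24} - 12 = - \frac{143}{24}$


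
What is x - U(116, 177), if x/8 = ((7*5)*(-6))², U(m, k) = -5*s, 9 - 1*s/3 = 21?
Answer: 352620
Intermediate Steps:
s = -36 (s = 27 - 3*21 = 27 - 63 = -36)
U(m, k) = 180 (U(m, k) = -5*(-36) = 180)
x = 352800 (x = 8*((7*5)*(-6))² = 8*(35*(-6))² = 8*(-210)² = 8*44100 = 352800)
x - U(116, 177) = 352800 - 1*180 = 352800 - 180 = 352620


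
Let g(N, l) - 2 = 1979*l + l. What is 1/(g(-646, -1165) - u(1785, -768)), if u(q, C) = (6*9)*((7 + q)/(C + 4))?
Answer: -191/440555126 ≈ -4.3354e-7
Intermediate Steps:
g(N, l) = 2 + 1980*l (g(N, l) = 2 + (1979*l + l) = 2 + 1980*l)
u(q, C) = 54*(7 + q)/(4 + C) (u(q, C) = 54*((7 + q)/(4 + C)) = 54*(7 + q)/(4 + C))
1/(g(-646, -1165) - u(1785, -768)) = 1/((2 + 1980*(-1165)) - 54*(7 + 1785)/(4 - 768)) = 1/((2 - 2306700) - 54*1792/(-764)) = 1/(-2306698 - 54*(-1)*1792/764) = 1/(-2306698 - 1*(-24192/191)) = 1/(-2306698 + 24192/191) = 1/(-440555126/191) = -191/440555126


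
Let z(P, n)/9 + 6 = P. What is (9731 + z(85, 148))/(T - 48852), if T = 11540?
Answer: -5221/18656 ≈ -0.27986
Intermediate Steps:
z(P, n) = -54 + 9*P
(9731 + z(85, 148))/(T - 48852) = (9731 + (-54 + 9*85))/(11540 - 48852) = (9731 + (-54 + 765))/(-37312) = (9731 + 711)*(-1/37312) = 10442*(-1/37312) = -5221/18656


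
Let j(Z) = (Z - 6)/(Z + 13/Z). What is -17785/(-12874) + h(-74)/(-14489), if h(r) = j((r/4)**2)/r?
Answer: 241500295900245/174814323722717 ≈ 1.3815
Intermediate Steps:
j(Z) = (-6 + Z)/(Z + 13/Z)
h(r) = r*(-6 + r**2/16)/(16*(13 + r**4/256)) (h(r) = ((r/4)**2*(-6 + (r/4)**2)/(13 + ((r/4)**2)**2))/r = ((r**2/16)*(-6 + r**2/16)/(13 + (r**2/16)**2))/r = ((r**2/16)*(-6 + r**2/16)/(13 + r**4/256))/r = (r**2*(-6 + r**2/16)/(16*(13 + r**4/256)))/r = r*(-6 + r**2/16)/(16*(13 + r**4/256)))
-17785/(-12874) + h(-74)/(-14489) = -17785/(-12874) - 74*(-96 + (-74)**2)/(3328 + (-74)**4)/(-14489) = -17785*(-1/12874) - 74*(-96 + 5476)/(3328 + 29986576)*(-1/14489) = 17785/12874 - 74*5380/29989904*(-1/14489) = 17785/12874 - 74*1/29989904*5380*(-1/14489) = 17785/12874 - 49765/3748738*(-1/14489) = 17785/12874 + 49765/54315464882 = 241500295900245/174814323722717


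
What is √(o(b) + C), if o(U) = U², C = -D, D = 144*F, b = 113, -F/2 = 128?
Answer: √49633 ≈ 222.78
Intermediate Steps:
F = -256 (F = -2*128 = -256)
D = -36864 (D = 144*(-256) = -36864)
C = 36864 (C = -1*(-36864) = 36864)
√(o(b) + C) = √(113² + 36864) = √(12769 + 36864) = √49633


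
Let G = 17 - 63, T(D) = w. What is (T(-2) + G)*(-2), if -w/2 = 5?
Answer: 112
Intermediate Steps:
w = -10 (w = -2*5 = -10)
T(D) = -10
G = -46
(T(-2) + G)*(-2) = (-10 - 46)*(-2) = -56*(-2) = 112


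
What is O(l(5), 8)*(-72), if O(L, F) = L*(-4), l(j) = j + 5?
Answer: 2880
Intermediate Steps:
l(j) = 5 + j
O(L, F) = -4*L
O(l(5), 8)*(-72) = -4*(5 + 5)*(-72) = -4*10*(-72) = -40*(-72) = 2880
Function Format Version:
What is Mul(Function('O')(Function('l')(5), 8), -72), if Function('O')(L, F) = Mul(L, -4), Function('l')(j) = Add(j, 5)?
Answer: 2880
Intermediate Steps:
Function('l')(j) = Add(5, j)
Function('O')(L, F) = Mul(-4, L)
Mul(Function('O')(Function('l')(5), 8), -72) = Mul(Mul(-4, Add(5, 5)), -72) = Mul(Mul(-4, 10), -72) = Mul(-40, -72) = 2880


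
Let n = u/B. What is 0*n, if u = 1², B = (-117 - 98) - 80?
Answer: 0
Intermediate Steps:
B = -295 (B = -215 - 80 = -295)
u = 1
n = -1/295 (n = 1/(-295) = 1*(-1/295) = -1/295 ≈ -0.0033898)
0*n = 0*(-1/295) = 0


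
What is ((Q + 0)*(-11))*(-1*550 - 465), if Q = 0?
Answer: 0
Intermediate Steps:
((Q + 0)*(-11))*(-1*550 - 465) = ((0 + 0)*(-11))*(-1*550 - 465) = (0*(-11))*(-550 - 465) = 0*(-1015) = 0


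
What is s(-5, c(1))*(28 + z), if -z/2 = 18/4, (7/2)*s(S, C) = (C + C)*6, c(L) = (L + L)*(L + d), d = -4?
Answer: -2736/7 ≈ -390.86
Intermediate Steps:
c(L) = 2*L*(-4 + L) (c(L) = (L + L)*(L - 4) = (2*L)*(-4 + L) = 2*L*(-4 + L))
s(S, C) = 24*C/7 (s(S, C) = 2*((C + C)*6)/7 = 2*((2*C)*6)/7 = 2*(12*C)/7 = 24*C/7)
z = -9 (z = -36/4 = -2*9/2 = -9)
s(-5, c(1))*(28 + z) = (24*(2*1*(-4 + 1))/7)*(28 - 9) = (24*(2*1*(-3))/7)*19 = ((24/7)*(-6))*19 = -144/7*19 = -2736/7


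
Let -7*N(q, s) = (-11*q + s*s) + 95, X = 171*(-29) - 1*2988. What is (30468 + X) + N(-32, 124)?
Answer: 141824/7 ≈ 20261.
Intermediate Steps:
X = -7947 (X = -4959 - 2988 = -7947)
N(q, s) = -95/7 - s²/7 + 11*q/7 (N(q, s) = -((-11*q + s*s) + 95)/7 = -((-11*q + s²) + 95)/7 = -((s² - 11*q) + 95)/7 = -(95 + s² - 11*q)/7 = -95/7 - s²/7 + 11*q/7)
(30468 + X) + N(-32, 124) = (30468 - 7947) + (-95/7 - ⅐*124² + (11/7)*(-32)) = 22521 + (-95/7 - ⅐*15376 - 352/7) = 22521 + (-95/7 - 15376/7 - 352/7) = 22521 - 15823/7 = 141824/7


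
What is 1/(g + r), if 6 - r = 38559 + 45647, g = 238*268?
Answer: -1/20416 ≈ -4.8981e-5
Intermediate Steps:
g = 63784
r = -84200 (r = 6 - (38559 + 45647) = 6 - 1*84206 = 6 - 84206 = -84200)
1/(g + r) = 1/(63784 - 84200) = 1/(-20416) = -1/20416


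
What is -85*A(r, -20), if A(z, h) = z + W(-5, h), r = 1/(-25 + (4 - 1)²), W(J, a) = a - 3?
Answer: 31365/16 ≈ 1960.3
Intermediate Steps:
W(J, a) = -3 + a
r = -1/16 (r = 1/(-25 + 3²) = 1/(-25 + 9) = 1/(-16) = -1/16 ≈ -0.062500)
A(z, h) = -3 + h + z (A(z, h) = z + (-3 + h) = -3 + h + z)
-85*A(r, -20) = -85*(-3 - 20 - 1/16) = -85*(-369/16) = 31365/16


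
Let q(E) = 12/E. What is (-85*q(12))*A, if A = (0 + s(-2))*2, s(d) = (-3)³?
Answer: 4590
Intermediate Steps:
s(d) = -27
A = -54 (A = (0 - 27)*2 = -27*2 = -54)
(-85*q(12))*A = -1020/12*(-54) = -85*1*(-54) = -85*(-54) = 4590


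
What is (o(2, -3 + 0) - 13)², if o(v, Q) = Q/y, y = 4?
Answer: 3025/16 ≈ 189.06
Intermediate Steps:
o(v, Q) = Q/4
(o(2, -3 + 0) - 13)² = ((-3 + 0)/4 - 13)² = ((¼)*(-3) - 13)² = (-¾ - 13)² = (-55/4)² = 3025/16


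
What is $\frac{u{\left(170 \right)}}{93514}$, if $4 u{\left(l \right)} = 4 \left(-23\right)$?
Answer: $- \frac{23}{93514} \approx -0.00024595$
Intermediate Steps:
$u{\left(l \right)} = -23$ ($u{\left(l \right)} = \frac{4 \left(-23\right)}{4} = \frac{1}{4} \left(-92\right) = -23$)
$\frac{u{\left(170 \right)}}{93514} = - \frac{23}{93514}$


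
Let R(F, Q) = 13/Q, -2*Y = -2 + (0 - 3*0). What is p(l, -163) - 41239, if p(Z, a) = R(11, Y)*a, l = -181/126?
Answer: -43358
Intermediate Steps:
l = -181/126 (l = -181*1/126 = -181/126 ≈ -1.4365)
Y = 1 (Y = -(-2 + (0 - 3*0))/2 = -(-2 + (0 + 0))/2 = -(-2 + 0)/2 = -½*(-2) = 1)
p(Z, a) = 13*a (p(Z, a) = (13/1)*a = (13*1)*a = 13*a)
p(l, -163) - 41239 = 13*(-163) - 41239 = -2119 - 41239 = -43358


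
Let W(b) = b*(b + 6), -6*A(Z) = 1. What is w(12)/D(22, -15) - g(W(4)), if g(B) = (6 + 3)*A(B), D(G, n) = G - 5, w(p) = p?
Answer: 75/34 ≈ 2.2059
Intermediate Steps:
D(G, n) = -5 + G
A(Z) = -1/6 (A(Z) = -1/6*1 = -1/6)
W(b) = b*(6 + b)
g(B) = -3/2 (g(B) = (6 + 3)*(-1/6) = 9*(-1/6) = -3/2)
w(12)/D(22, -15) - g(W(4)) = 12/(-5 + 22) - 1*(-3/2) = 12/17 + 3/2 = 75/34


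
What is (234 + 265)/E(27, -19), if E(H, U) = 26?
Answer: 499/26 ≈ 19.192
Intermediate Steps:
(234 + 265)/E(27, -19) = (234 + 265)/26 = 499*(1/26) = 499/26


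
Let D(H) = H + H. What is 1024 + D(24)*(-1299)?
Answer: -61328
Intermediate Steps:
D(H) = 2*H
1024 + D(24)*(-1299) = 1024 + (2*24)*(-1299) = 1024 + 48*(-1299) = 1024 - 62352 = -61328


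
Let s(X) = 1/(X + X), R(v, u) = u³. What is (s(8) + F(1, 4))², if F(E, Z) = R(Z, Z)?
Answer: 1050625/256 ≈ 4104.0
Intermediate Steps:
F(E, Z) = Z³
s(X) = 1/(2*X)
(s(8) + F(1, 4))² = ((½)/8 + 4³)² = ((½)*(⅛) + 64)² = (1/16 + 64)² = (1025/16)² = 1050625/256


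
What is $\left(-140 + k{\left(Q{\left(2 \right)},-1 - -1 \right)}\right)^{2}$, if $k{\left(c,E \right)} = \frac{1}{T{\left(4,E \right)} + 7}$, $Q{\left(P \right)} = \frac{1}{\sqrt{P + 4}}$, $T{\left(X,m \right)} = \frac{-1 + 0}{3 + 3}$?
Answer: $\frac{32878756}{1681} \approx 19559.0$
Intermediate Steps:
$T{\left(X,m \right)} = - \frac{1}{6}$
$Q{\left(P \right)} = \frac{1}{\sqrt{4 + P}}$
$k{\left(c,E \right)} = \frac{6}{41}$ ($k{\left(c,E \right)} = \frac{1}{- \frac{1}{6} + 7} = \frac{1}{\frac{41}{6}} = \frac{6}{41}$)
$\left(-140 + k{\left(Q{\left(2 \right)},-1 - -1 \right)}\right)^{2} = \left(-140 + \frac{6}{41}\right)^{2} = \left(- \frac{5734}{41}\right)^{2} = \frac{32878756}{1681}$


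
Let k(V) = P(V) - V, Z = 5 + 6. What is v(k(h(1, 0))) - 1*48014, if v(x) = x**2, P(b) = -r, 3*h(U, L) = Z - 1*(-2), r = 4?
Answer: -431501/9 ≈ -47945.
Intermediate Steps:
Z = 11
h(U, L) = 13/3 (h(U, L) = (11 - 1*(-2))/3 = (11 + 2)/3 = (1/3)*13 = 13/3)
P(b) = -4 (P(b) = -1*4 = -4)
k(V) = -4 - V
v(k(h(1, 0))) - 1*48014 = (-4 - 1*13/3)**2 - 1*48014 = (-4 - 13/3)**2 - 48014 = (-25/3)**2 - 48014 = 625/9 - 48014 = -431501/9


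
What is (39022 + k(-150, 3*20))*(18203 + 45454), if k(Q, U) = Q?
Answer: 2474474904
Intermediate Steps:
(39022 + k(-150, 3*20))*(18203 + 45454) = (39022 - 150)*(18203 + 45454) = 38872*63657 = 2474474904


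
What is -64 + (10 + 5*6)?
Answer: -24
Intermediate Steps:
-64 + (10 + 5*6) = -64 + (10 + 30) = -64 + 40 = -24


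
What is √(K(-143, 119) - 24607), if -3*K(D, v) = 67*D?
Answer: 4*I*√12045/3 ≈ 146.33*I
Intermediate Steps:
K(D, v) = -67*D/3
√(K(-143, 119) - 24607) = √(-67/3*(-143) - 24607) = √(9581/3 - 24607) = √(-64240/3) = 4*I*√12045/3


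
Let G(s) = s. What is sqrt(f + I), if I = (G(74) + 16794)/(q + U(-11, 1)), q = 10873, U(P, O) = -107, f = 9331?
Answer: sqrt(270426885281)/5383 ≈ 96.605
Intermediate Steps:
I = 8434/5383 (I = (74 + 16794)/(10873 - 107) = 16868/10766 = 16868*(1/10766) = 8434/5383 ≈ 1.5668)
sqrt(f + I) = sqrt(9331 + 8434/5383) = sqrt(50237207/5383) = sqrt(270426885281)/5383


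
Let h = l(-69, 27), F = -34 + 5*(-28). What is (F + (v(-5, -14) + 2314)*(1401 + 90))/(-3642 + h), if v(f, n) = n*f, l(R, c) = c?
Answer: -236958/241 ≈ -983.23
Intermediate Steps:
v(f, n) = f*n
F = -174 (F = -34 - 140 = -174)
h = 27
(F + (v(-5, -14) + 2314)*(1401 + 90))/(-3642 + h) = (-174 + (-5*(-14) + 2314)*(1401 + 90))/(-3642 + 27) = (-174 + (70 + 2314)*1491)/(-3615) = (-174 + 2384*1491)*(-1/3615) = (-174 + 3554544)*(-1/3615) = 3554370*(-1/3615) = -236958/241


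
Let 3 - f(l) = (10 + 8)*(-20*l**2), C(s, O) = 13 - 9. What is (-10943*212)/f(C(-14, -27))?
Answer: -2319916/5763 ≈ -402.55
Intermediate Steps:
C(s, O) = 4
f(l) = 3 + 360*l**2 (f(l) = 3 - (10 + 8)*(-20*l**2) = 3 - 18*(-20*l**2) = 3 - (-360)*l**2 = 3 + 360*l**2)
(-10943*212)/f(C(-14, -27)) = (-10943*212)/(3 + 360*4**2) = -2319916/(3 + 360*16) = -2319916/(3 + 5760) = -2319916/5763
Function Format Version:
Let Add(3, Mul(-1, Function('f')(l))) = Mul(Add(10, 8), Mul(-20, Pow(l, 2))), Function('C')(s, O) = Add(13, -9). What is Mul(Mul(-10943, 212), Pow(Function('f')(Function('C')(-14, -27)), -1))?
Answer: Rational(-2319916, 5763) ≈ -402.55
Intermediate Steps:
Function('C')(s, O) = 4
Function('f')(l) = Add(3, Mul(360, Pow(l, 2))) (Function('f')(l) = Add(3, Mul(-1, Mul(Add(10, 8), Mul(-20, Pow(l, 2))))) = Add(3, Mul(-1, Mul(18, Mul(-20, Pow(l, 2))))) = Add(3, Mul(-1, Mul(-360, Pow(l, 2)))) = Add(3, Mul(360, Pow(l, 2))))
Mul(Mul(-10943, 212), Pow(Function('f')(Function('C')(-14, -27)), -1)) = Mul(Mul(-10943, 212), Pow(Add(3, Mul(360, Pow(4, 2))), -1)) = Mul(-2319916, Pow(Add(3, Mul(360, 16)), -1)) = Mul(-2319916, Pow(Add(3, 5760), -1)) = Mul(-2319916, Pow(5763, -1)) = Mul(-2319916, Rational(1, 5763)) = Rational(-2319916, 5763)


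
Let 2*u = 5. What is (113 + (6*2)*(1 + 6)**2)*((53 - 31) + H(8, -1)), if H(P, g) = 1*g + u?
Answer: 32947/2 ≈ 16474.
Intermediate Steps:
u = 5/2 (u = (1/2)*5 = 5/2 ≈ 2.5000)
H(P, g) = 5/2 + g (H(P, g) = 1*g + 5/2 = g + 5/2 = 5/2 + g)
(113 + (6*2)*(1 + 6)**2)*((53 - 31) + H(8, -1)) = (113 + (6*2)*(1 + 6)**2)*((53 - 31) + (5/2 - 1)) = (113 + 12*7**2)*(22 + 3/2) = (113 + 12*49)*(47/2) = (113 + 588)*(47/2) = 701*(47/2) = 32947/2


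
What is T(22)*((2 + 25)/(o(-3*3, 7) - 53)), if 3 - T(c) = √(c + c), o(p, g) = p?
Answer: -81/62 + 27*√11/31 ≈ 1.5822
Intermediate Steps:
T(c) = 3 - √2*√c (T(c) = 3 - √(c + c) = 3 - √(2*c) = 3 - √2*√c)
T(22)*((2 + 25)/(o(-3*3, 7) - 53)) = (3 - √2*√22)*((2 + 25)/(-3*3 - 53)) = (3 - 2*√11)*(27/(-9 - 53)) = (3 - 2*√11)*(27/(-62)) = (3 - 2*√11)*(27*(-1/62)) = (3 - 2*√11)*(-27/62) = -81/62 + 27*√11/31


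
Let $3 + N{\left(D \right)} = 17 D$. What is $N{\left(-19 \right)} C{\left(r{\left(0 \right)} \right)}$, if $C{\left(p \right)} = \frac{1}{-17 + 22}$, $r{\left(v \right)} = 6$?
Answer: $- \frac{326}{5} \approx -65.2$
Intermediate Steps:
$N{\left(D \right)} = -3 + 17 D$
$C{\left(p \right)} = \frac{1}{5}$
$N{\left(-19 \right)} C{\left(r{\left(0 \right)} \right)} = \left(-3 + 17 \left(-19\right)\right) \frac{1}{5} = \left(-3 - 323\right) \frac{1}{5} = \left(-326\right) \frac{1}{5} = - \frac{326}{5}$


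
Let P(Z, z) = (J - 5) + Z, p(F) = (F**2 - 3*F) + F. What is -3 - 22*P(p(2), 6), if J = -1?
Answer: 129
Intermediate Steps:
p(F) = F**2 - 2*F
P(Z, z) = -6 + Z (P(Z, z) = (-1 - 5) + Z = -6 + Z)
-3 - 22*P(p(2), 6) = -3 - 22*(-6 + 2*(-2 + 2)) = -3 - 22*(-6 + 2*0) = -3 - 22*(-6 + 0) = -3 - 22*(-6) = -3 + 132 = 129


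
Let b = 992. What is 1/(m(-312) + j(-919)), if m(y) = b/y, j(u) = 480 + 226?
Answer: 39/27410 ≈ 0.0014228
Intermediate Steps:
j(u) = 706
m(y) = 992/y
1/(m(-312) + j(-919)) = 1/(992/(-312) + 706) = 1/(992*(-1/312) + 706) = 1/(-124/39 + 706) = 1/(27410/39) = 39/27410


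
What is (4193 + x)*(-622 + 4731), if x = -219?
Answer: 16329166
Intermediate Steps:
(4193 + x)*(-622 + 4731) = (4193 - 219)*(-622 + 4731) = 3974*4109 = 16329166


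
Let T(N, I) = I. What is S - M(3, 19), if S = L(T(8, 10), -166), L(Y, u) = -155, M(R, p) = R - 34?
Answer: -124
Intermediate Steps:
M(R, p) = -34 + R
S = -155
S - M(3, 19) = -155 - (-34 + 3) = -155 - 1*(-31) = -155 + 31 = -124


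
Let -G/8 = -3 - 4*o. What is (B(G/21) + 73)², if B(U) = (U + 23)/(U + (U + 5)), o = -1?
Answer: 48608784/7921 ≈ 6136.7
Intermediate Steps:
G = -8 (G = -8*(-3 - 4*(-1)) = -8*(-3 + 4) = -8*1 = -8)
B(U) = (23 + U)/(5 + 2*U) (B(U) = (23 + U)/(U + (5 + U)) = (23 + U)/(5 + 2*U))
(B(G/21) + 73)² = ((23 - 8/21)/(5 + 2*(-8/21)) + 73)² = ((475/21)/(5 - 16/21) + 73)² = ((475/21)/(89/21) + 73)² = ((21/89)*(475/21) + 73)² = (475/89 + 73)² = (6972/89)² = 48608784/7921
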